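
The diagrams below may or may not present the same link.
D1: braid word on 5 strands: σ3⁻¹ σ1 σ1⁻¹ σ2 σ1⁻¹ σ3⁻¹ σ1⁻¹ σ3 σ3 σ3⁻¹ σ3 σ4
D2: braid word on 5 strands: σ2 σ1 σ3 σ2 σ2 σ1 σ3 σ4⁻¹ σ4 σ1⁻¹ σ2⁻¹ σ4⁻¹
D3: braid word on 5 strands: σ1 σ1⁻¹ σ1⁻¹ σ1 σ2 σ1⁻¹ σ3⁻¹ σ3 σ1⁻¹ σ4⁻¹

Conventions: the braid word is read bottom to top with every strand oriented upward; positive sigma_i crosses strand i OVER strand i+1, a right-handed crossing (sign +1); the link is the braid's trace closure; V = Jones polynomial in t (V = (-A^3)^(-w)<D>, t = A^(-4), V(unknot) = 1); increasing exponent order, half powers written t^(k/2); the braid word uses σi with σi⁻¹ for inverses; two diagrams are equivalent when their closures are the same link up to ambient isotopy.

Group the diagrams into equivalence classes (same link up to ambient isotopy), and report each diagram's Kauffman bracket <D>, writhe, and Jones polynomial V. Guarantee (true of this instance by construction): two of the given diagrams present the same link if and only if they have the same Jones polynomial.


equivalence classes: {D1, D3} | {D2}
D1 (bracket 1 + A^4 + A^8 + A^12; 12 crossings at w = 0): V = t^-3 + t^-2 + t^-1 + 1
V(D2) = t + 2t^3 + t^5  (w +4, c 12, <D> = A^-8 + 2 + A^8)
V(D3) = t^-3 + t^-2 + t^-1 + 1  [10 crossings, <D> = A^-6 + A^-2 + A^2 + A^6, w = -2]
key observation: 2 classes among 3 diagrams; unequal V(t) rules out equality


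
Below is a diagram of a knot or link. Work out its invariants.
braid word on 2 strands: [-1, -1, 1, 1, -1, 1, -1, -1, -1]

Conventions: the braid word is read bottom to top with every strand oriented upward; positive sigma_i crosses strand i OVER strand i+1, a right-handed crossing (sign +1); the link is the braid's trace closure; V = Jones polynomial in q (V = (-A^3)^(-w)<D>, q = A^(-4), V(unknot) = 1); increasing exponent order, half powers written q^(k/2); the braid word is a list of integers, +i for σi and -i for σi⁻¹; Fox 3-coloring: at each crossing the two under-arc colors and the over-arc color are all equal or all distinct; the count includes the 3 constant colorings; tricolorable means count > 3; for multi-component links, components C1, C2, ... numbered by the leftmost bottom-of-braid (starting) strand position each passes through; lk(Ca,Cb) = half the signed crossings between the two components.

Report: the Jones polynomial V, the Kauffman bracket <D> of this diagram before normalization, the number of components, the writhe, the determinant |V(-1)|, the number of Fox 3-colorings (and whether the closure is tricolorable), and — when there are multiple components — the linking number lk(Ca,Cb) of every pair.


Jones polynomial: V(q) = -q^-4 + q^-3 + q^-1
<D> = -A^-5 - A^3 + A^7; writhe -3
components 1, writhe -3 (9 crossings)
3-colorings: 9 of 3^9, det 3 — tricolorable
note: V spans 3 powers of q: at least 3 crossings in any diagram


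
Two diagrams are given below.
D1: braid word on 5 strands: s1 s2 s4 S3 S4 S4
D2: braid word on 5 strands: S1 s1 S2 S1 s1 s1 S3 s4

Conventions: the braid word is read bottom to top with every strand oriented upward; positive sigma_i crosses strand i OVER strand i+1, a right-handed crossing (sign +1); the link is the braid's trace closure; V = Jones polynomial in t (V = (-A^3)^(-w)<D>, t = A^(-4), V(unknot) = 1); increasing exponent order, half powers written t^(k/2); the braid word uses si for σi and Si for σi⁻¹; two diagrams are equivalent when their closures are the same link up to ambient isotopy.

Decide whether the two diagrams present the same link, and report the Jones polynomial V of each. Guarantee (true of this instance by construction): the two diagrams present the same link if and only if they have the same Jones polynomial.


equivalent: yes
V(D1) = 1  (w 0, c 6, <D> = 1)
D2 (bracket 1; 8 crossings at w = 0): V = 1
why: one V(t) for all 2 diagrams — one class (guaranteed)


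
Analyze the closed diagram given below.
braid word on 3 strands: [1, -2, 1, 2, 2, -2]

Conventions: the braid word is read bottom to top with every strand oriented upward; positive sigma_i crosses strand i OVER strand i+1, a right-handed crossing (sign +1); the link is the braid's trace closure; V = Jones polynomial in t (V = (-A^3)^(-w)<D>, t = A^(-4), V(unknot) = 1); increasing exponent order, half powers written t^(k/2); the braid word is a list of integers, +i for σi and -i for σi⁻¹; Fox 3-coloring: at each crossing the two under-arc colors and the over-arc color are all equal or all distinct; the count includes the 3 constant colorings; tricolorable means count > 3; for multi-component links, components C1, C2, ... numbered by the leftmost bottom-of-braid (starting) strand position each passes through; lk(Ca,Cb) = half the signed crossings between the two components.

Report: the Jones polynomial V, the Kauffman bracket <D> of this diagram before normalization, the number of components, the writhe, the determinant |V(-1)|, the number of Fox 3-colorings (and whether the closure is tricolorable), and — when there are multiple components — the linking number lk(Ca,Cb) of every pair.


Jones polynomial: V(t) = 1
<D> = A^6; writhe +2
components 1, writhe +2 (6 crossings)
3-colorings: 3 of 3^6, det 1 — not tricolorable
note: det 1 = |V(-1)|; not divisible by 3, so not tricolorable


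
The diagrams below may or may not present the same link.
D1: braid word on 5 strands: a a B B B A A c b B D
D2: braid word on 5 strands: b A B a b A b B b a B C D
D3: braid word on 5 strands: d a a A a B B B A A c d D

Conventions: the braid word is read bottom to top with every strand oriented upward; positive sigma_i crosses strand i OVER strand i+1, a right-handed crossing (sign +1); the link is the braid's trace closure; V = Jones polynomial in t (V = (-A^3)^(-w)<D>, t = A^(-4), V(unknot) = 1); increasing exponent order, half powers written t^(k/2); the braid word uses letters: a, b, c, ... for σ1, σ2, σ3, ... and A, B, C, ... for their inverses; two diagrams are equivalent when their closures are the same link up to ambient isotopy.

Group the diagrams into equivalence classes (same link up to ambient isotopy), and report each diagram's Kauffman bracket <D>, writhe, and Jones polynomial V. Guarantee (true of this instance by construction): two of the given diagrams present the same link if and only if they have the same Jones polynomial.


grouping into links: {D1, D3} | {D2}
V(D1) = t^(-9/2) - t^(-5/2) - t^(-3/2) - t^(-1/2)  (w -3, c 11, <D> = A^-7 + A^-3 + A - A^9)
D2 (bracket A^-5 + A^-1; 13 crossings at w = -1): V = -t^(-1/2) - t^(1/2)
V(D3) = t^(-9/2) - t^(-5/2) - t^(-3/2) - t^(-1/2)  (w -1, c 13, <D> = A^-1 + A^3 + A^7 - A^15)
key observation: 2 values of V(t) split the 3 diagrams


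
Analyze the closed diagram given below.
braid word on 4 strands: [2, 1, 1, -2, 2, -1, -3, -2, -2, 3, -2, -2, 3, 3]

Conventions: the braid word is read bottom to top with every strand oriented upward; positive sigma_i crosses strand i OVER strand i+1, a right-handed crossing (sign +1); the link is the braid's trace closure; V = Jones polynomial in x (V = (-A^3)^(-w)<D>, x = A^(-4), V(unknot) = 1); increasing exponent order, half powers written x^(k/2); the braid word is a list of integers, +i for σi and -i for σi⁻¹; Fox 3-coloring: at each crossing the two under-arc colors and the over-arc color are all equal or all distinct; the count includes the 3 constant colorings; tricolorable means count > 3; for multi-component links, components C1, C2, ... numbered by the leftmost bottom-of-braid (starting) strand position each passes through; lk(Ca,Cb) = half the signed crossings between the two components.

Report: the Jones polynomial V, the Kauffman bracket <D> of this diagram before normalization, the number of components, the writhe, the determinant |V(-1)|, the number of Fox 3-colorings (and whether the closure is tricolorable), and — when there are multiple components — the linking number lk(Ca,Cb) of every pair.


Jones polynomial: V(x) = -x^(-9/2) + 3x^(-7/2) - 4x^(-5/2) + 4x^(-3/2) - 5x^(-1/2) + 3x^(1/2) - 3x^(3/2) + x^(5/2)
<D> = A^-10 - 3A^-6 + 3A^-2 - 5A^2 + 4A^6 - 4A^10 + 3A^14 - A^18; writhe 0
components 2, writhe 0 (14 crossings)
linking number lk(C1,C2) = 0
3-colorings: 9 of 3^14, det 24 — tricolorable
note: w = 0 (over 14 crossings) is diagram-only; (-A^3)^(0) removes it from V


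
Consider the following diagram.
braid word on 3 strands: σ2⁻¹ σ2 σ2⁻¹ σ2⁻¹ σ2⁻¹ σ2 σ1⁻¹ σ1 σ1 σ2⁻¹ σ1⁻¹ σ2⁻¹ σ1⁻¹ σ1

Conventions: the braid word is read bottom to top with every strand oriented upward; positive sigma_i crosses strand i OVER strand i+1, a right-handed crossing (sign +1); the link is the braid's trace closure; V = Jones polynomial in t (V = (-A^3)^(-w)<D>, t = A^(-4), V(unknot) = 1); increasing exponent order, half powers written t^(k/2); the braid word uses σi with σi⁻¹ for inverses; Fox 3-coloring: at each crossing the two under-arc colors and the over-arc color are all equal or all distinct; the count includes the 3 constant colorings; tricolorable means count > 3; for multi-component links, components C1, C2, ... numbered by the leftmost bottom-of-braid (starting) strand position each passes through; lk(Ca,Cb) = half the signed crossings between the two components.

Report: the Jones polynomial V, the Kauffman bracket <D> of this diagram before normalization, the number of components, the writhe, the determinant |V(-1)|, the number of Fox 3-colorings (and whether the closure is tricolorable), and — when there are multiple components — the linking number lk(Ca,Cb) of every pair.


V = -t^-4 + t^-3 + t^-1
<D> = A^-8 + 1 - A^4 (w = -4)
1 component over 14 crossings, w = -4
9 Fox colorings among 3^14, |V(-1)| = 3: tricolorable
why: the word shrinks to σ2⁻¹ σ2⁻¹ σ1 σ2⁻¹ σ1⁻¹ σ2⁻¹ after cancelling


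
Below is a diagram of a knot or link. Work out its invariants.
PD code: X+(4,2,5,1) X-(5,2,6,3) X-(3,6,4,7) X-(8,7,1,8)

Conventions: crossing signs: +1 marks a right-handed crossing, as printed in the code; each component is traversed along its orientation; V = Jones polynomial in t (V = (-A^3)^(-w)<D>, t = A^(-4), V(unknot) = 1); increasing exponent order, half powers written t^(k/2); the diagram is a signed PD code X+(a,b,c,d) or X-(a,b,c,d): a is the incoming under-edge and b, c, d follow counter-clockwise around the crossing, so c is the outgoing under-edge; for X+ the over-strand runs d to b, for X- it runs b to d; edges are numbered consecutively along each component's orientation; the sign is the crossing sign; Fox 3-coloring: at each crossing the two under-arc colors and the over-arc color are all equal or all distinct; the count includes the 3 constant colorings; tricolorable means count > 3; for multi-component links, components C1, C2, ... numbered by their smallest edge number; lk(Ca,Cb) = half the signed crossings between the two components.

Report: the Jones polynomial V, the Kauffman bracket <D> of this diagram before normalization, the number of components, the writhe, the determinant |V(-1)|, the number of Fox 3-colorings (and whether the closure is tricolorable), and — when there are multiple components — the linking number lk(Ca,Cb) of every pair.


V(t) = 1
bracket: A^-6, w = -2
1 component, writhe -2, over 4 crossings
det 1, colorings 3 of 3^4 — not tricolorable
observation: w = -2 (over 4 crossings) is diagram-only; (-A^3)^(2) removes it from V


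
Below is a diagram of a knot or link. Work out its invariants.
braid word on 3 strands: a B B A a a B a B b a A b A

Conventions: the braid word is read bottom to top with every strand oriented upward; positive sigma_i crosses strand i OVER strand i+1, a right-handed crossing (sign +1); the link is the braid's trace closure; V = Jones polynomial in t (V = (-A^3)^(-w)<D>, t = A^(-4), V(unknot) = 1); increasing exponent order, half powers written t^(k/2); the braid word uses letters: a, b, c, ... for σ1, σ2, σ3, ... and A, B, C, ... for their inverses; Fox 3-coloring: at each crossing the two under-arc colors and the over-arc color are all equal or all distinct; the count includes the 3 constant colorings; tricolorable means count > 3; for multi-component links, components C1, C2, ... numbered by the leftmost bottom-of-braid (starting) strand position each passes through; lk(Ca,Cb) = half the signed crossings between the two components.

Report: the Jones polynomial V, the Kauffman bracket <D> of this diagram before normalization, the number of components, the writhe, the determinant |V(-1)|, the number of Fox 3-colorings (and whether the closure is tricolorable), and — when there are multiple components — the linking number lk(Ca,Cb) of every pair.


V(t) = t^-2 - t^-1 + 1 - t + t^2
bracket: A^-8 - A^-4 + 1 - A^4 + A^8, w = 0
1 component, writhe 0, over 14 crossings
det 5, colorings 3 of 3^14 — not tricolorable
observation: the span of V is 4, forcing >= 4 crossings in any diagram


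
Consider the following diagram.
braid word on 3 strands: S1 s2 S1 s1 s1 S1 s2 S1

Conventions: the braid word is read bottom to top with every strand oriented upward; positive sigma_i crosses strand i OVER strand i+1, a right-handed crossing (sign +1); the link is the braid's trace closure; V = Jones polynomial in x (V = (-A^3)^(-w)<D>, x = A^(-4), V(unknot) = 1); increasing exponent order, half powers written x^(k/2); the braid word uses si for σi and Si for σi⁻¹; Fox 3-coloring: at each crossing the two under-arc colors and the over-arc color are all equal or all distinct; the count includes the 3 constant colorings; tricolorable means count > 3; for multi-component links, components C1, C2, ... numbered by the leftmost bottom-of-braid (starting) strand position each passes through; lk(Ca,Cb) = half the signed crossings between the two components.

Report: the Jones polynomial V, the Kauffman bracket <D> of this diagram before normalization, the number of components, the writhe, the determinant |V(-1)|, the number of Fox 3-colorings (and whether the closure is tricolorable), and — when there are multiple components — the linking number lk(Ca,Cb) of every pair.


Jones polynomial: V(x) = x^-2 + 2 + x^2
<D> = A^-8 + 2 + A^8; writhe 0
components 3, writhe 0 (8 crossings)
linking number lk(C1,C2) = -1
lk(C1,C3): +1
lk(C2,C3) = 0
3-colorings: 3 of 3^8, det 4 — not tricolorable
note: span 4 respects span(V) <= c + mu - 1 = 10 for this 3-component diagram


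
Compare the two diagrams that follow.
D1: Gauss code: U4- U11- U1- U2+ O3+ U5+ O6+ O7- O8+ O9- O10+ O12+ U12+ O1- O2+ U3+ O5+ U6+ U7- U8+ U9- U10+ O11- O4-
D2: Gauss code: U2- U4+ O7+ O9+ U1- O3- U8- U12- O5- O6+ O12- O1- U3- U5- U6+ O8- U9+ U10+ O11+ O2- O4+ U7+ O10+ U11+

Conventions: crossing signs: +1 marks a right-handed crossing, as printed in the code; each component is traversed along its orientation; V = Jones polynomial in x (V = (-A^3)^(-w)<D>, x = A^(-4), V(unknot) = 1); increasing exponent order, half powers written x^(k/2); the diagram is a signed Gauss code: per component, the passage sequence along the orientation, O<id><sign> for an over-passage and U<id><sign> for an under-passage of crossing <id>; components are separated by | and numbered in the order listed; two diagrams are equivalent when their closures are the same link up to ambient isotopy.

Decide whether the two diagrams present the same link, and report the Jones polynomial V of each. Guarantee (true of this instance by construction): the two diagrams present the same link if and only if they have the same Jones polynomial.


same link: no
V(D1) = x + x^3 - x^4  [12 crossings, <D> = -A^-10 + A^-6 + A^2, w = +2]
V(D2) = -x^-3 + x^-2 - x^-1 + 3 - x + x^2 - x^3  (w 0, c 12, <D> = -A^-12 + A^-8 - A^-4 + 3 - A^4 + A^8 - A^12)
note: 2 classes among 2 diagrams; unequal V(x) rules out equality


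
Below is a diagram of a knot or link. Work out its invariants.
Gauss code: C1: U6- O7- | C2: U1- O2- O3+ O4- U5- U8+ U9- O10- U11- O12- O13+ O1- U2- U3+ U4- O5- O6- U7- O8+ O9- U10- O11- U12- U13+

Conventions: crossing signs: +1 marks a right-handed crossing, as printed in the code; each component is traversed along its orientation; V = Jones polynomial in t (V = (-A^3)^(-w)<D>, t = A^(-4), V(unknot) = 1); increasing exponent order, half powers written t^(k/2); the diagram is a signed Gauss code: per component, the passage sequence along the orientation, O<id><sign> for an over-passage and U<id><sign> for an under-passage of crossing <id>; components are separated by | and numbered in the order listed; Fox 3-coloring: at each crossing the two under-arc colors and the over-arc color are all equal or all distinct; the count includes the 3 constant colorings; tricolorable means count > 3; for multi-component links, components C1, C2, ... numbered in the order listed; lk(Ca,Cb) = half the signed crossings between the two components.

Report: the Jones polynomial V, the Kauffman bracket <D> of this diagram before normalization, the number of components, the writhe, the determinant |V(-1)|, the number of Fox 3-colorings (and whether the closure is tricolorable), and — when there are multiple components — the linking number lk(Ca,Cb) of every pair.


V(t) = t^(-19/2) - t^(-17/2) + 2t^(-15/2) - 2t^(-13/2) + t^(-11/2) - 2t^(-9/2) - t^(-5/2)
bracket: A^-11 + 2A^-3 - A + 2A^5 - 2A^9 + A^13 - A^17, w = -7
2 components, writhe -7, over 13 crossings
lk(C1,C2) = -1
det 10, colorings 3 of 3^13 — not tricolorable
observation: w = -7 (over 13 crossings) is diagram-only; (-A^3)^(7) removes it from V


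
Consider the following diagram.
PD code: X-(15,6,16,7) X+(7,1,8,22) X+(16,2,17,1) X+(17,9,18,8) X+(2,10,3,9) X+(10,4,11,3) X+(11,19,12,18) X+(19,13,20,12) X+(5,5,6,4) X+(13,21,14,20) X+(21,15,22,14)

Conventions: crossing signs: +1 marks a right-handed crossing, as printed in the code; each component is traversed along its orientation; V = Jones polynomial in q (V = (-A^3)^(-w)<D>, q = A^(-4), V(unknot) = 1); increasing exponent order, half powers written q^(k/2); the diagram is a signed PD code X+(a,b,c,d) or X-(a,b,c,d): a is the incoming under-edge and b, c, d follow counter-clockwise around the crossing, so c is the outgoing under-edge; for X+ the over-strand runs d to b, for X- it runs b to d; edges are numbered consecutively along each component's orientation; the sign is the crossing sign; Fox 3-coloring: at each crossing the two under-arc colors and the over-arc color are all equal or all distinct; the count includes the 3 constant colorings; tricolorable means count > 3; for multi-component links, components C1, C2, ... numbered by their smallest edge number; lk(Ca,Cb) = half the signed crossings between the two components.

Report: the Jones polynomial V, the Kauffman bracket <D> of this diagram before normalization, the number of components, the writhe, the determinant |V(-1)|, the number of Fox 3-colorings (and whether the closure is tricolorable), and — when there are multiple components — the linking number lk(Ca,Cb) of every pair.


Jones polynomial: V(q) = q^3 + 2q^5 - 2q^6 + 2q^7 - 3q^8 + 2q^9 - 2q^10 + q^11
<D> = -A^-17 + 2A^-13 - 2A^-9 + 3A^-5 - 2A^-1 + 2A^3 - 2A^7 - A^15; writhe +9
components 1, writhe +9 (11 crossings)
3-colorings: 9 of 3^11, det 15 — tricolorable
note: V spans 8 powers of q: at least 8 crossings in any diagram


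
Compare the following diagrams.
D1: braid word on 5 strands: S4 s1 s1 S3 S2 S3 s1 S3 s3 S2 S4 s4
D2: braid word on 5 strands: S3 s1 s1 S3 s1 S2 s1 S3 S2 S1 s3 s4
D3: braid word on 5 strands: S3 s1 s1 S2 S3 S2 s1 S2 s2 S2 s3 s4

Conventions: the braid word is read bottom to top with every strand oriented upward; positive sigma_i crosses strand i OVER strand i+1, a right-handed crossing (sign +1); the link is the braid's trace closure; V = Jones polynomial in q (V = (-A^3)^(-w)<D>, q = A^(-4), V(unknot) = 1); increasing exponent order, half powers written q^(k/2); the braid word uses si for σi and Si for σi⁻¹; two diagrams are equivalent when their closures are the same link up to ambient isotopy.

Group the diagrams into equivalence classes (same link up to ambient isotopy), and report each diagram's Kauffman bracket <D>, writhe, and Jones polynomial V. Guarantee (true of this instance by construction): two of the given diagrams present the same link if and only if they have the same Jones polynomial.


classes: {D1, D2, D3}
V(D1) = -q^-3 + 2q^-2 - 2q^-1 + 3 - 2q + 2q^2 - q^3  [12 crossings, <D> = -A^-18 + 2A^-14 - 2A^-10 + 3A^-6 - 2A^-2 + 2A^2 - A^6, w = -2]
V(D2) = -q^-3 + 2q^-2 - 2q^-1 + 3 - 2q + 2q^2 - q^3  [12 crossings, <D> = -A^-12 + 2A^-8 - 2A^-4 + 3 - 2A^4 + 2A^8 - A^12, w = 0]
V(D3) = -q^-3 + 2q^-2 - 2q^-1 + 3 - 2q + 2q^2 - q^3  (w 0, c 12, <D> = -A^-12 + 2A^-8 - 2A^-4 + 3 - 2A^4 + 2A^8 - A^12)
insight: one V(q) for all 3 diagrams — one class (guaranteed)


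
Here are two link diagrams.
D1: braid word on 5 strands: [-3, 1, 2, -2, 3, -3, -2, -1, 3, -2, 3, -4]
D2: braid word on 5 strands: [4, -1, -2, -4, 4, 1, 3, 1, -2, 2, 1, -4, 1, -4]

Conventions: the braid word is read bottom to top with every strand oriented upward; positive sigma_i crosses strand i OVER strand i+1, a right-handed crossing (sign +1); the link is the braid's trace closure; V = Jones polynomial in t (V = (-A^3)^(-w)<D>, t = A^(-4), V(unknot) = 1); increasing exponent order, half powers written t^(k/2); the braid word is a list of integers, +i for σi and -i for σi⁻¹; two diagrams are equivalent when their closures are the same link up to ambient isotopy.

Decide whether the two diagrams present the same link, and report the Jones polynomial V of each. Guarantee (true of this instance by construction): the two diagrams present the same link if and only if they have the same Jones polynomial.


same link: no
V(D1) = 1  [12 crossings, <D> = A^-6, w = -2]
D2 (bracket -A^-10 + A^-6 + A^2; 14 crossings at w = +2): V = t + t^3 - t^4
note: V(t) takes 2 values over 2 diagrams, fixing the grouping


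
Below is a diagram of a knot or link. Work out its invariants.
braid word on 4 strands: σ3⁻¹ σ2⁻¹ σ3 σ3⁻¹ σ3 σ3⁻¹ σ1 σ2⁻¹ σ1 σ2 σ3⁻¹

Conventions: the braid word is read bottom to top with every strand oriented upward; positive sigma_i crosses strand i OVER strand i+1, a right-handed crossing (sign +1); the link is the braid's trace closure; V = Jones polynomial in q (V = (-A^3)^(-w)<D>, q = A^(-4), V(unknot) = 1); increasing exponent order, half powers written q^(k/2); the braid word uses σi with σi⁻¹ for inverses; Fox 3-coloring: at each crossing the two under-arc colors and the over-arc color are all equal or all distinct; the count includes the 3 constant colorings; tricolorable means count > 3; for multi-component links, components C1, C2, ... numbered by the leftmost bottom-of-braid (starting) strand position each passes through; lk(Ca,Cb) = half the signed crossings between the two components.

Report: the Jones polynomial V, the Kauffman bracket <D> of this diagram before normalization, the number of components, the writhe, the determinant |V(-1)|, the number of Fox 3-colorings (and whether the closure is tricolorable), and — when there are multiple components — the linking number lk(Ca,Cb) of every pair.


Jones polynomial: V(q) = q^-2 + 2 + q^2
<D> = -A^-11 - 2A^-3 - A^5; writhe -1
components 3, writhe -1 (11 crossings)
linking number lk(C1,C2) = 0
lk(C1,C3): +1
lk(C2,C3) = -1
3-colorings: 3 of 3^11, det 4 — not tricolorable
note: V is palindromic (span 4, det 4): q -> 1/q fixes it; necessary, not sufficient, for amphichirality


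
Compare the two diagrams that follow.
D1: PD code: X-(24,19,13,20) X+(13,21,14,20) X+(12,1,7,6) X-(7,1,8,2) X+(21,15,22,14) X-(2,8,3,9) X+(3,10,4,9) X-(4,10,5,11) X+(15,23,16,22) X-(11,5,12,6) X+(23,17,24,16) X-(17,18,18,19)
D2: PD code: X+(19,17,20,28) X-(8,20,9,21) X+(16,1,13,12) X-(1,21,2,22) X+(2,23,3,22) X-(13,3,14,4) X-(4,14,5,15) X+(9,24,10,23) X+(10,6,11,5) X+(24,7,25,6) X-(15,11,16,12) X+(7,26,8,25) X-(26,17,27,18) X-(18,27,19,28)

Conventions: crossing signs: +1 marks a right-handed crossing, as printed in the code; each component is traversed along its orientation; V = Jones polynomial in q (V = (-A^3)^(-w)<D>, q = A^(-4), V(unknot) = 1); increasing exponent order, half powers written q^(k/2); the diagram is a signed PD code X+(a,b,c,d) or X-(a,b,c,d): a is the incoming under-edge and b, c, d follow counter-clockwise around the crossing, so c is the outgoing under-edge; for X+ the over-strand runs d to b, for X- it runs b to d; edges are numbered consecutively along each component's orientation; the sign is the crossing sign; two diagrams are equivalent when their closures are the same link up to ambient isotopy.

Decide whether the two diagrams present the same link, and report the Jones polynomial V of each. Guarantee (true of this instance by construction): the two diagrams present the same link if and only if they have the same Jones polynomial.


equivalent: no
V(D1) = q^-2 + q^-1 + 2 + q - q^4  (w 0, c 12, <D> = -A^-16 + A^-4 + 2 + A^4 + A^8)
V(D2) = q^-2 + 2 + q^2  (w 0, c 14, <D> = A^-8 + 2 + A^8)
why: 2 classes among 2 diagrams; unequal V(q) rules out equality


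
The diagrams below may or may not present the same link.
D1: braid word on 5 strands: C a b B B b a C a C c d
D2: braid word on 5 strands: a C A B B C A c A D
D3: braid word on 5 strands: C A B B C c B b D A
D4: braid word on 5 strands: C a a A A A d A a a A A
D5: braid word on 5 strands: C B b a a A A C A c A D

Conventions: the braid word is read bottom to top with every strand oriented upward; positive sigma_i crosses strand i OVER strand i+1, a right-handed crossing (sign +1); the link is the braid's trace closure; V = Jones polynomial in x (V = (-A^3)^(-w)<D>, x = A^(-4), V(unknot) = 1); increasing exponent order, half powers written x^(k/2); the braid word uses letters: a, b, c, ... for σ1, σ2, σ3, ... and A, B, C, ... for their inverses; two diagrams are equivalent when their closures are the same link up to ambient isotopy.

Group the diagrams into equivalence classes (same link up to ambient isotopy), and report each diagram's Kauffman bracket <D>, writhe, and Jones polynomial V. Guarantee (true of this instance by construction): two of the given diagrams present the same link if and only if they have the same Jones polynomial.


grouping into links: {D1} | {D2, D3} | {D4, D5}
V(D1) = x^-2 + x^-1 + 2 + x - x^4  (w +2, c 12, <D> = -A^-10 + A^2 + 2A^6 + A^10 + A^14)
V(D2) = x^-5 + 2x^-3 + x^-1  [10 crossings, <D> = A^-14 + 2A^-6 + A^2, w = -6]
V(D3) = x^-5 + 2x^-3 + x^-1  (w -6, c 10, <D> = A^-14 + 2A^-6 + A^2)
D4 (bracket A^-6 + A^-2 + A^2 + A^6; 12 crossings at w = -2): V = x^-3 + x^-2 + x^-1 + 1
V(D5) = x^-3 + x^-2 + x^-1 + 1  [12 crossings, <D> = A^-12 + A^-8 + A^-4 + 1, w = -4]
key observation: V(x) takes 3 values over 5 diagrams, fixing the grouping


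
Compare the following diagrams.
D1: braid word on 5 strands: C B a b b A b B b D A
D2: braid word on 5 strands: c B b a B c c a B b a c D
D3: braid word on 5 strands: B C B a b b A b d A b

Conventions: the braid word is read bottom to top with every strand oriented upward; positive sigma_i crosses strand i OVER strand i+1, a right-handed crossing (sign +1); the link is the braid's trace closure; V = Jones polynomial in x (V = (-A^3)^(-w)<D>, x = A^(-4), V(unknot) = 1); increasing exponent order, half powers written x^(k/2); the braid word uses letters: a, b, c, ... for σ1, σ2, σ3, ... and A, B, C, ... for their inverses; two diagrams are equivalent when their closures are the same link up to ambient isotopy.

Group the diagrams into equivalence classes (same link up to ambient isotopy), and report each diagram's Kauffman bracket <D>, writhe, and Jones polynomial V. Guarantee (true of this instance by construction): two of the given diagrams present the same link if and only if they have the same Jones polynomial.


classes: {D1, D3} | {D2}
V(D1) = -x^(-3/2) + x^(-1/2) - 2x^(1/2) + x^(3/2) - 2x^(5/2) + x^(7/2)  [11 crossings, <D> = -A^-17 + 2A^-13 - A^-9 + 2A^-5 - A^-1 + A^3, w = -1]
V(D2) = -x^(5/2) - 2x^(9/2) + 2x^(11/2) - 2x^(13/2) + 2x^(15/2) - 2x^(17/2) + x^(19/2)  [13 crossings, <D> = -A^-23 + 2A^-19 - 2A^-15 + 2A^-11 - 2A^-7 + 2A^-3 + A^5, w = +5]
V(D3) = -x^(-3/2) + x^(-1/2) - 2x^(1/2) + x^(3/2) - 2x^(5/2) + x^(7/2)  [11 crossings, <D> = -A^-11 + 2A^-7 - A^-3 + 2A - A^5 + A^9, w = +1]
note: V(x) takes 2 values over 3 diagrams, fixing the grouping


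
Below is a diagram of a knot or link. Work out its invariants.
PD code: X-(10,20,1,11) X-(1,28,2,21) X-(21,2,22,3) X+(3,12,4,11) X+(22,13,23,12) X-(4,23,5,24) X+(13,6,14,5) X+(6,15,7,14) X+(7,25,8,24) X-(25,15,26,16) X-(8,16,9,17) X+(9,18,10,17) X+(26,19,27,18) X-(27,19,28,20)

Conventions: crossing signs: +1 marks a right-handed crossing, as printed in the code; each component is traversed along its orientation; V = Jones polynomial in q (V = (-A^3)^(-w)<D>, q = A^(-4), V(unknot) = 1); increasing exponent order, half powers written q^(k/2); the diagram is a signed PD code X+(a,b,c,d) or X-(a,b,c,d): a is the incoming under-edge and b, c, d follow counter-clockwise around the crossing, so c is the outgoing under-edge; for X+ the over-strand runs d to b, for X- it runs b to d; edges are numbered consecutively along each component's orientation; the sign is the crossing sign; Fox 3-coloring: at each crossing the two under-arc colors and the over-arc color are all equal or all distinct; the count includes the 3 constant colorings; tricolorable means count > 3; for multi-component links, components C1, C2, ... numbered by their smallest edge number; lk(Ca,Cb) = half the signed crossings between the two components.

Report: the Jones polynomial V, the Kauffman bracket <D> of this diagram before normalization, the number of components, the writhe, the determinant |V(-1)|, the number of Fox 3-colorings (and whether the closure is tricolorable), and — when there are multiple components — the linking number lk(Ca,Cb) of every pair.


V(q) = q^-2 + 2 + q^2
bracket: A^-8 + 2 + A^8, w = 0
3 components, writhe 0, over 14 crossings
lk(C1,C2) = +1
linking number lk(C1,C3) = -1
lk(C2,C3): 0
det 4, colorings 3 of 3^14 — not tricolorable
observation: |V(-1)| = 4: so not tricolorable, since 3 does not divide 4


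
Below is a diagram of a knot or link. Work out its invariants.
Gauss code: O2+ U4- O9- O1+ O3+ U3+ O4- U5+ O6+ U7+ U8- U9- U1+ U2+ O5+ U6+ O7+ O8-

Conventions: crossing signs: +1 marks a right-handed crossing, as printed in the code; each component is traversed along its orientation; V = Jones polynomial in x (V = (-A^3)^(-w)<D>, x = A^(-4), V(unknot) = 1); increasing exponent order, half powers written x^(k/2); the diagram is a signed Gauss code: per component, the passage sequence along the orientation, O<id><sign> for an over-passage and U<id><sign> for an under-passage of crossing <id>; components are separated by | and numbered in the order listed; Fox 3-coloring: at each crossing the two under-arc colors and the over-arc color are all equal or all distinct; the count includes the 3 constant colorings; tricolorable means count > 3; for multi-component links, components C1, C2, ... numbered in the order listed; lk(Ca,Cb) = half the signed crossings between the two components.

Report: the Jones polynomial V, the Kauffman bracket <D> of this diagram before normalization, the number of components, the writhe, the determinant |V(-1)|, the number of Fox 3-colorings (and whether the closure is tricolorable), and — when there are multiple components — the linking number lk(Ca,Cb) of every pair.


V(x) = x + x^3 - x^4
bracket: A^-7 - A^-3 - A^5, w = +3
1 component, writhe +3, over 9 crossings
det 3, colorings 9 of 3^9 — tricolorable
observation: w = +3 (over 9 crossings) is diagram-only; (-A^3)^(-3) removes it from V


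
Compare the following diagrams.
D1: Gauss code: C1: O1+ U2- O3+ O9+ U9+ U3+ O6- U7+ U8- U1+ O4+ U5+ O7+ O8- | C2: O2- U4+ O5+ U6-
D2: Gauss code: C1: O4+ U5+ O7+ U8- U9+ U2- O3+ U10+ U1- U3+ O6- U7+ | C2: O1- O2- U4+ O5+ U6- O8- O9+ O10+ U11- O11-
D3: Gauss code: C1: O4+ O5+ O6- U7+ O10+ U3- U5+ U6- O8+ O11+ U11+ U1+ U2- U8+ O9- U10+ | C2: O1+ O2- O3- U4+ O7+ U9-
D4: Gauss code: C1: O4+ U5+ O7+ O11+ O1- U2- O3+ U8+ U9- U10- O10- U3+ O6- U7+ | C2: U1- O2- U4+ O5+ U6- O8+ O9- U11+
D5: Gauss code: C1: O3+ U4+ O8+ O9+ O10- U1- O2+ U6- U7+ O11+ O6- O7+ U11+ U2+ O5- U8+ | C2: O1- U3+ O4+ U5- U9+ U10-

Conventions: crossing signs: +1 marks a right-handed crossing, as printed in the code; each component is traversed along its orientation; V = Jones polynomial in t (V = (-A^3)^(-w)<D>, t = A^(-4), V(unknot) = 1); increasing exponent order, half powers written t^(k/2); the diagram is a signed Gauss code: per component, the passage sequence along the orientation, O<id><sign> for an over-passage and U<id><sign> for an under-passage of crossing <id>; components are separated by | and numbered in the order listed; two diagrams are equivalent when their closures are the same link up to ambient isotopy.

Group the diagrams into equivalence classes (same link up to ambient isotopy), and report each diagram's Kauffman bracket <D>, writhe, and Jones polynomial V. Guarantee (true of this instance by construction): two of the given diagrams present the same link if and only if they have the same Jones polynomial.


classes: {D1, D2, D3, D4, D5}
V(D1) = -t^(-3/2) + t^(-1/2) - 2t^(1/2) + t^(3/2) - 2t^(5/2) + t^(7/2)  [9 crossings, <D> = -A^-5 + 2A^-1 - A^3 + 2A^7 - A^11 + A^15, w = +3]
V(D2) = -t^(-3/2) + t^(-1/2) - 2t^(1/2) + t^(3/2) - 2t^(5/2) + t^(7/2)  (w +1, c 11, <D> = -A^-11 + 2A^-7 - A^-3 + 2A - A^5 + A^9)
V(D3) = -t^(-3/2) + t^(-1/2) - 2t^(1/2) + t^(3/2) - 2t^(5/2) + t^(7/2)  (w +3, c 11, <D> = -A^-5 + 2A^-1 - A^3 + 2A^7 - A^11 + A^15)
D4 (bracket -A^-11 + 2A^-7 - A^-3 + 2A - A^5 + A^9; 11 crossings at w = +1): V = -t^(-3/2) + t^(-1/2) - 2t^(1/2) + t^(3/2) - 2t^(5/2) + t^(7/2)
V(D5) = -t^(-3/2) + t^(-1/2) - 2t^(1/2) + t^(3/2) - 2t^(5/2) + t^(7/2)  [11 crossings, <D> = -A^-5 + 2A^-1 - A^3 + 2A^7 - A^11 + A^15, w = +3]
insight: one V(t) for all 5 diagrams — one class (guaranteed)


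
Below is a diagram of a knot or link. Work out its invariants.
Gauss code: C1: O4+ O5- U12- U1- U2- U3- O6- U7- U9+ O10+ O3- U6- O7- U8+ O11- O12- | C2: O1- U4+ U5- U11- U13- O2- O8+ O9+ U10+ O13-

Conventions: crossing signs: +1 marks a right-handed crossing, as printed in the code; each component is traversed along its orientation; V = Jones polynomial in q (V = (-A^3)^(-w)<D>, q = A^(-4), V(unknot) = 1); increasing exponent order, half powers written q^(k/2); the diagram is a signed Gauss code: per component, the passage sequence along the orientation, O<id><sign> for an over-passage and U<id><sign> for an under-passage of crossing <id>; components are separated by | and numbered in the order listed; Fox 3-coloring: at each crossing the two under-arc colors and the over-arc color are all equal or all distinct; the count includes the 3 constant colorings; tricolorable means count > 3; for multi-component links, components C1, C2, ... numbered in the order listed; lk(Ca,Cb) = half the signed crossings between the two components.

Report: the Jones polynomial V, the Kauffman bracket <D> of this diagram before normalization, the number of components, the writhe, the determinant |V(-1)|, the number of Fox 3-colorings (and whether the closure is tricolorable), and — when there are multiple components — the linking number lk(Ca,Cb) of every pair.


Jones polynomial: V(q) = q^(-13/2) - 2q^(-11/2) + 3q^(-9/2) - 3q^(-7/2) + 2q^(-5/2) - 3q^(-3/2) + q^(-1/2) - q^(1/2)
<D> = A^-17 - A^-13 + 3A^-9 - 2A^-5 + 3A^-1 - 3A^3 + 2A^7 - A^11; writhe -5
components 2, writhe -5 (13 crossings)
linking number lk(C1,C2) = 0
3-colorings: 3 of 3^13, det 16 — not tricolorable
note: w = -5 (over 13 crossings) is diagram-only; (-A^3)^(5) removes it from V


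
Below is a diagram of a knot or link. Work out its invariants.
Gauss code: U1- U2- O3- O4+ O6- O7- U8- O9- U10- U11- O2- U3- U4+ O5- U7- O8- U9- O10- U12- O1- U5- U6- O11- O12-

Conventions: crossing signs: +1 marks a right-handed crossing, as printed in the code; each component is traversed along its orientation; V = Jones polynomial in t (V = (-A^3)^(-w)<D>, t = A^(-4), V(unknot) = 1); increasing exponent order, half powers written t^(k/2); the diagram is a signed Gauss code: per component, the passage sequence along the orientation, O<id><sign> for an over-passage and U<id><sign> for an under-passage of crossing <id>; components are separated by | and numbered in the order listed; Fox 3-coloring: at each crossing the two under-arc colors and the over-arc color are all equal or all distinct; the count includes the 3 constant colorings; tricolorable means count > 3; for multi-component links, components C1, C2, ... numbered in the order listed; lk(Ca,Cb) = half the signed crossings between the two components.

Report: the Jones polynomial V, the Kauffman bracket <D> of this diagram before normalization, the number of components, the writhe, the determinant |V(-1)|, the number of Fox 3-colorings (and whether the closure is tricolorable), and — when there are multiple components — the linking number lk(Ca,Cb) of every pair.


V(t) = -t^-10 + t^-6 + t^-4
bracket: A^-14 + A^-6 - A^10, w = -10
1 component, writhe -10, over 12 crossings
det 1, colorings 3 of 3^12 — not tricolorable
observation: V spans 6 powers of t: at least 6 crossings in any diagram


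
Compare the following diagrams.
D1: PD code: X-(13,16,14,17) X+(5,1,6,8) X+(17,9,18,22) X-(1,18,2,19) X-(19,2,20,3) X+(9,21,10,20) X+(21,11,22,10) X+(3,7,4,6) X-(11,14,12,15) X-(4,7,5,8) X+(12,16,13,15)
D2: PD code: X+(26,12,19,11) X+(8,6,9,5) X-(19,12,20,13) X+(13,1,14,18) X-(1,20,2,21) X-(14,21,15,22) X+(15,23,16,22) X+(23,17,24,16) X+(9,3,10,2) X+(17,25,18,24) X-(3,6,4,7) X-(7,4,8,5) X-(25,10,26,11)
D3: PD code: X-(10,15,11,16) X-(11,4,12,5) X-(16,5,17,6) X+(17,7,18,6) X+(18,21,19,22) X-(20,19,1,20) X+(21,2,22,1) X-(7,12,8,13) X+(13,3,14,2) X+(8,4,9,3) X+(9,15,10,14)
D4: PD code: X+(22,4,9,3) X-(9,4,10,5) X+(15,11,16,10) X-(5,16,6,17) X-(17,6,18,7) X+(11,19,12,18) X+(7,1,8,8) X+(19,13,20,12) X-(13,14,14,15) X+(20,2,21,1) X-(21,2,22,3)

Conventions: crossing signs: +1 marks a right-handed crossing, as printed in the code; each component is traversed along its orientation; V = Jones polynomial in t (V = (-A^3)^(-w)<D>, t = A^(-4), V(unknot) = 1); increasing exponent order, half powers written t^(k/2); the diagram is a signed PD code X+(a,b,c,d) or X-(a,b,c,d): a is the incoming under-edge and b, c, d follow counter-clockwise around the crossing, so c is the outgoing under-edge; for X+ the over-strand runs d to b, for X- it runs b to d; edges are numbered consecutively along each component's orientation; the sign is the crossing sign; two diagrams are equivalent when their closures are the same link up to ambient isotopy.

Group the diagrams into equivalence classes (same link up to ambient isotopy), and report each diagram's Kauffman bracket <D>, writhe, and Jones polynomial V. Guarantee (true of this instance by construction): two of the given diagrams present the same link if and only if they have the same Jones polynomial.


grouping into links: {D1, D4} | {D2} | {D3}
V(D1) = -t^(-3/2) - 2t^(1/2) + t^(3/2) - t^(5/2) + t^(7/2)  (w +1, c 11, <D> = -A^-11 + A^-7 - A^-3 + 2A + A^9)
D2 (bracket -A^-11 + 2A^-7 - A^-3 + 2A - A^5 + A^9; 13 crossings at w = +1): V = -t^(-3/2) + t^(-1/2) - 2t^(1/2) + t^(3/2) - 2t^(5/2) + t^(7/2)
D3 (bracket A^-7 + A; 11 crossings at w = +1): V = -t^(1/2) - t^(5/2)
V(D4) = -t^(-3/2) - 2t^(1/2) + t^(3/2) - t^(5/2) + t^(7/2)  [11 crossings, <D> = -A^-11 + A^-7 - A^-3 + 2A + A^9, w = +1]
why: comparing 4 Jones polynomials yields 3 groups


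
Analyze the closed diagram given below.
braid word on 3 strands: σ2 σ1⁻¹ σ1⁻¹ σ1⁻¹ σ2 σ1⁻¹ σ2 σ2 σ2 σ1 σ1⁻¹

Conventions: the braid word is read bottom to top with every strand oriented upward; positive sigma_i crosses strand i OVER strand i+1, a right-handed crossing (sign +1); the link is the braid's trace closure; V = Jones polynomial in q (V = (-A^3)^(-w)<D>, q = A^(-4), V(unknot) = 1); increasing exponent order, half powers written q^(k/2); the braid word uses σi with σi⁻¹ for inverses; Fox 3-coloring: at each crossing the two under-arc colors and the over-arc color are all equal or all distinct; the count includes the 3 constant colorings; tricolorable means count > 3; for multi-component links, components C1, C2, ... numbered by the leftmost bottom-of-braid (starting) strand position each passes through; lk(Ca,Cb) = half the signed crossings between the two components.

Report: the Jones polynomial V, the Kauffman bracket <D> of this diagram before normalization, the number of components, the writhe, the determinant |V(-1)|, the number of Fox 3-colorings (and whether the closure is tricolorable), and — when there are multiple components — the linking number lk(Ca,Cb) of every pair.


Jones polynomial: V(q) = -q^(-7/2) + 2q^(-5/2) - 3q^(-3/2) + 4q^(-1/2) - 6q^(1/2) + 5q^(3/2) - 5q^(5/2) + 3q^(7/2) - 2q^(9/2) + q^(11/2)
<D> = -A^-19 + 2A^-15 - 3A^-11 + 5A^-7 - 5A^-3 + 6A - 4A^5 + 3A^9 - 2A^13 + A^17; writhe +1
components 2, writhe +1 (11 crossings)
linking number lk(C1,C2) = 0
3-colorings: 3 of 3^11, det 32 — not tricolorable
note: |V(-1)| = 32: so not tricolorable, since 3 does not divide 32
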